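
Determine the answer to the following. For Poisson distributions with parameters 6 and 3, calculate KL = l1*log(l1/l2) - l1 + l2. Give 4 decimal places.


KL divergence for Poisson:
KL = l1*log(l1/l2) - l1 + l2.
l1 = 6, l2 = 3.
log(6/3) = 0.693147.
l1*log(l1/l2) = 6 * 0.693147 = 4.158883.
KL = 4.158883 - 6 + 3 = 1.1589

1.1589


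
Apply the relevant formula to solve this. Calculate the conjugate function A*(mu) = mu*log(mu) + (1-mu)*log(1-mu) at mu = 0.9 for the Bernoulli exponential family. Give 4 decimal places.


Legendre transform for Bernoulli:
A*(mu) = mu*log(mu) + (1-mu)*log(1-mu).
mu = 0.9, 1-mu = 0.1.
mu*log(mu) = 0.9*log(0.9) = -0.094824.
(1-mu)*log(1-mu) = 0.1*log(0.1) = -0.230259.
A* = -0.094824 + -0.230259 = -0.3251

-0.3251


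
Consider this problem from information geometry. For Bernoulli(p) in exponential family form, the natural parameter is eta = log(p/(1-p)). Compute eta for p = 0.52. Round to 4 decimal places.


Natural parameter for Bernoulli: eta = log(p/(1-p)).
p = 0.52, 1-p = 0.48.
p/(1-p) = 1.083333.
eta = log(1.083333) = 0.0800

0.0800


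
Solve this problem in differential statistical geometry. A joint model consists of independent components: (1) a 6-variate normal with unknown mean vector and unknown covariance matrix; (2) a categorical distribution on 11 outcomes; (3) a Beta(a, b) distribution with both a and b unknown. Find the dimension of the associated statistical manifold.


The dimension of a statistical manifold equals the number of free
(independent) real parameters of the model. For a product of independent
blocks the parameter counts add.
- 6-variate normal: 6 (mean) + 6*7/2 = 21 (symmetric covariance) = 27.
- categorical on 11 outcomes (probabilities sum to 1): 11-1 = 10.
- Beta (a, b): 2.
Total = 27 + 10 + 2 = 39.
Dimension = 39

39


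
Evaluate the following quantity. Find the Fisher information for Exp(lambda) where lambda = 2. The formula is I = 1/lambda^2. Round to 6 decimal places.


Fisher information for exponential: I(lambda) = 1/lambda^2.
lambda = 2, lambda^2 = 4.
I = 1/4 = 0.250000

0.250000


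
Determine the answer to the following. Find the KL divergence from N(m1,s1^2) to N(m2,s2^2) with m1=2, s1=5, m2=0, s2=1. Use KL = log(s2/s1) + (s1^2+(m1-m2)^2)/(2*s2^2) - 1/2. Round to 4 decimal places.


KL divergence between normal distributions:
KL = log(s2/s1) + (s1^2 + (m1-m2)^2)/(2*s2^2) - 1/2.
log(1/5) = -1.609438.
(5^2 + (2-0)^2)/(2*1^2) = (25 + 4)/2 = 14.5.
KL = -1.609438 + 14.5 - 0.5 = 12.3906

12.3906


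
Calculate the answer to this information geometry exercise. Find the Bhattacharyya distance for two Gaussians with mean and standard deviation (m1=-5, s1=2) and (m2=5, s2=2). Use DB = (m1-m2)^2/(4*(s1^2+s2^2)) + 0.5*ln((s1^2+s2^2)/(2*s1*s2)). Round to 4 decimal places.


Bhattacharyya distance between two Gaussians:
DB = (m1-m2)^2/(4*(s1^2+s2^2)) + (1/2)*ln((s1^2+s2^2)/(2*s1*s2)).
(m1-m2)^2 = (-10)^2 = 100.
s1^2+s2^2 = 4 + 4 = 8.
term1 = 100/32 = 3.125.
term2 = 0.5*ln(8/8.0) = 0.0.
DB = 3.125 + 0.0 = 3.1250

3.1250


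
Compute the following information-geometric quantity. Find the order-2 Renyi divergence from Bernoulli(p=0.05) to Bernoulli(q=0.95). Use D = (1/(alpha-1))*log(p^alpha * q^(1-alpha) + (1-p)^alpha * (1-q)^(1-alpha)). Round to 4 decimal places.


Renyi divergence of order alpha between Bernoulli distributions:
D = (1/(alpha-1))*log(p^alpha * q^(1-alpha) + (1-p)^alpha * (1-q)^(1-alpha)).
alpha = 2, p = 0.05, q = 0.95.
p^alpha * q^(1-alpha) = 0.05^2 * 0.95^-1 = 0.002632.
(1-p)^alpha * (1-q)^(1-alpha) = 0.95^2 * 0.05^-1 = 18.05.
sum = 0.002632 + 18.05 = 18.052632.
D = (1/1)*log(18.052632) = 2.8933

2.8933


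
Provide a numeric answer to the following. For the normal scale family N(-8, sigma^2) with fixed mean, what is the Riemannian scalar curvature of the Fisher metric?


This family has a single free parameter, so its statistical manifold
is 1-dimensional. The Riemann curvature tensor of any 1-dimensional
Riemannian manifold vanishes identically, so R = 0.

0


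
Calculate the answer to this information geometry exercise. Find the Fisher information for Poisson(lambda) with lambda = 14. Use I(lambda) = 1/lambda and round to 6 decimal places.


Fisher information for Poisson: I(lambda) = 1/lambda.
lambda = 14.
I(lambda) = 1/14 = 0.071429

0.071429


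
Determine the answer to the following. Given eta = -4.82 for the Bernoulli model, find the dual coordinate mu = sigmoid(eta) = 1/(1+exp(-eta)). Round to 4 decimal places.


Dual coordinate (expectation parameter) for Bernoulli:
mu = 1/(1+exp(-eta)).
eta = -4.82.
exp(-eta) = exp(4.82) = 123.965091.
mu = 1/(1+123.965091) = 0.0080

0.0080


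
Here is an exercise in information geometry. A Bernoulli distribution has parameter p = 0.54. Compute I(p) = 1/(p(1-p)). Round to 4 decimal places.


For Bernoulli(p), Fisher information is I(p) = 1/(p*(1-p)).
p = 0.54, 1-p = 0.46.
p*(1-p) = 0.2484.
I(p) = 1/0.2484 = 4.0258

4.0258


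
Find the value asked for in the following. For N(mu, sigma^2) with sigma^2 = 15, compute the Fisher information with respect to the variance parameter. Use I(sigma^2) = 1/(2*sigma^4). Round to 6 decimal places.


Fisher information for variance: I(sigma^2) = 1/(2*sigma^4).
sigma^2 = 15, so sigma^4 = 225.
I = 1/(2*225) = 1/450 = 0.002222

0.002222


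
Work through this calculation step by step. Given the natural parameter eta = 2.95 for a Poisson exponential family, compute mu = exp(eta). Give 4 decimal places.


Expectation parameter for Poisson exponential family:
mu = exp(eta).
eta = 2.95.
mu = exp(2.95) = 19.1060

19.1060


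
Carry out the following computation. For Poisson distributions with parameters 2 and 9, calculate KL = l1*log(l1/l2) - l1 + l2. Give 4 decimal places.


KL divergence for Poisson:
KL = l1*log(l1/l2) - l1 + l2.
l1 = 2, l2 = 9.
log(2/9) = -1.504077.
l1*log(l1/l2) = 2 * -1.504077 = -3.008155.
KL = -3.008155 - 2 + 9 = 3.9918

3.9918


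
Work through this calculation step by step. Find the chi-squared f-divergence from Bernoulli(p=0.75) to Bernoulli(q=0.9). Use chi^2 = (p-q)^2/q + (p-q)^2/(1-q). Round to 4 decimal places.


Chi-squared divergence between Bernoulli distributions:
chi^2 = (p-q)^2/q + (p-q)^2/(1-q).
p = 0.75, q = 0.9, p-q = -0.15.
(p-q)^2 = 0.0225.
term1 = 0.0225/0.9 = 0.025.
term2 = 0.0225/0.1 = 0.225.
chi^2 = 0.025 + 0.225 = 0.2500

0.2500


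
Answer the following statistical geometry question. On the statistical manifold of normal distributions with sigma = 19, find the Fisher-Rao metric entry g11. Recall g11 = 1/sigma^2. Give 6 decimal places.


For the 2-parameter normal family, the Fisher metric has:
  g11 = 1/sigma^2, g22 = 2/sigma^2.
sigma = 19, sigma^2 = 361.
g11 = 0.002770

0.002770


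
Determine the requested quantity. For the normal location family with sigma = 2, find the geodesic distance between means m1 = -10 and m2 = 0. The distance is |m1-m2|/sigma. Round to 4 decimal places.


On the fixed-variance normal subfamily, geodesic distance = |m1-m2|/sigma.
|-10 - 0| = 10.
sigma = 2.
d = 10/2 = 5.0000

5.0000


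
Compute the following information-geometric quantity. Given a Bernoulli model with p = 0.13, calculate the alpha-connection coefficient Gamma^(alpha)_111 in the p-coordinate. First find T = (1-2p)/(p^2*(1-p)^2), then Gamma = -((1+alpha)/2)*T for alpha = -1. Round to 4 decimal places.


Skewness (Amari-Chentsov) tensor: T = (1-2p)/(p^2*(1-p)^2).
p = 0.13, 1-2p = 0.74, p^2 = 0.0169, (1-p)^2 = 0.7569.
T = 0.74/(0.0169 * 0.7569) = 57.850419.
In the p-coordinate, Gamma^(alpha) = Gamma^(0) - (alpha/2)*T with Gamma^(0) = (1/2)*g'(p) = -T/2,
so Gamma^(alpha) = -((1+alpha)/2)*T.
alpha = -1, -(1+alpha)/2 = 0.0.
Gamma = 0.0 * 57.850419 = 0.0000

0.0000


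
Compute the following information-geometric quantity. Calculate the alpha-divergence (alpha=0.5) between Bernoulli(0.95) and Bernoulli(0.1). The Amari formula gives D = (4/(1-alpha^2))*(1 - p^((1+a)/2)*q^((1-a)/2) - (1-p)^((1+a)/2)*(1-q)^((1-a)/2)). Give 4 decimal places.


Amari alpha-divergence:
D = (4/(1-alpha^2))*(1 - p^((1+a)/2)*q^((1-a)/2) - (1-p)^((1+a)/2)*(1-q)^((1-a)/2)).
alpha = 0.5, p = 0.95, q = 0.1.
e1 = (1+alpha)/2 = 0.75, e2 = (1-alpha)/2 = 0.25.
t1 = p^e1 * q^e2 = 0.95^0.75 * 0.1^0.25 = 0.541119.
t2 = (1-p)^e1 * (1-q)^e2 = 0.05^0.75 * 0.9^0.25 = 0.102988.
4/(1-alpha^2) = 5.333333.
D = 5.333333*(1 - 0.541119 - 0.102988) = 1.8981

1.8981


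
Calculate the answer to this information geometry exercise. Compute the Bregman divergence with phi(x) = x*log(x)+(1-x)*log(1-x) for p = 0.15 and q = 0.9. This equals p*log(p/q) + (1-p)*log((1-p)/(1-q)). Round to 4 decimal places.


Bregman divergence with negative entropy generator:
D = p*log(p/q) + (1-p)*log((1-p)/(1-q)).
p = 0.15, q = 0.9.
p*log(p/q) = 0.15*log(0.15/0.9) = -0.268764.
(1-p)*log((1-p)/(1-q)) = 0.85*log(0.85/0.1) = 1.819056.
D = -0.268764 + 1.819056 = 1.5503

1.5503


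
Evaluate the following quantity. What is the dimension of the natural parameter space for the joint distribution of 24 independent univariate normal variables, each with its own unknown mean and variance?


Exponential family dimension calculation:
Each univariate normal has two natural parameters (mu/sigma^2 and -1/(2 sigma^2)).
With 24 independent components, dim = 2 * 24 = 48.

48


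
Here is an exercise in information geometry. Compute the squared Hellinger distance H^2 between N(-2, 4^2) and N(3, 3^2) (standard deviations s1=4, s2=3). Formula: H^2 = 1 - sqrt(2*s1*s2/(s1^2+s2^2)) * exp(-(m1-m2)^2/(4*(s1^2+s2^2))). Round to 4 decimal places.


Squared Hellinger distance for Gaussians:
H^2 = 1 - sqrt(2*s1*s2/(s1^2+s2^2)) * exp(-(m1-m2)^2/(4*(s1^2+s2^2))).
s1^2 = 16, s2^2 = 9, s1^2+s2^2 = 25.
sqrt(2*4*3/(25)) = 0.979796.
(m1-m2)^2 = (-5)^2 = 25.
exp(-25/(4*25)) = exp(-0.25) = 0.778801.
H^2 = 1 - 0.979796*0.778801 = 0.2369

0.2369


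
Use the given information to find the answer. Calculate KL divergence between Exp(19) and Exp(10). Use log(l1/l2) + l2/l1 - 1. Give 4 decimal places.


KL divergence for exponential family:
KL = log(l1/l2) + l2/l1 - 1.
log(19/10) = 0.641854.
10/19 = 0.526316.
KL = 0.641854 + 0.526316 - 1 = 0.1682

0.1682


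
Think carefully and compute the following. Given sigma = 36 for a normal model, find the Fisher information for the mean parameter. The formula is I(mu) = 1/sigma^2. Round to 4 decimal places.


The Fisher information for the mean of a normal distribution is I(mu) = 1/sigma^2.
sigma = 36, so sigma^2 = 1296.
I(mu) = 1/1296 = 0.0008

0.0008


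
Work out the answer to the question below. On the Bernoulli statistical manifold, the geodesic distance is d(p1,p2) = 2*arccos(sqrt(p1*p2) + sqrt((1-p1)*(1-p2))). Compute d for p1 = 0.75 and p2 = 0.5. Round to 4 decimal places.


Geodesic distance on Bernoulli manifold:
d(p1,p2) = 2*arccos(sqrt(p1*p2) + sqrt((1-p1)*(1-p2))).
sqrt(p1*p2) = sqrt(0.75*0.5) = 0.612372.
sqrt((1-p1)*(1-p2)) = sqrt(0.25*0.5) = 0.353553.
arg = 0.612372 + 0.353553 = 0.965926.
d = 2*arccos(0.965926) = 0.5236

0.5236


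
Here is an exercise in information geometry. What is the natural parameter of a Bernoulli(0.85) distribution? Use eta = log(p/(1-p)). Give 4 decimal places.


Natural parameter for Bernoulli: eta = log(p/(1-p)).
p = 0.85, 1-p = 0.15.
p/(1-p) = 5.666667.
eta = log(5.666667) = 1.7346

1.7346


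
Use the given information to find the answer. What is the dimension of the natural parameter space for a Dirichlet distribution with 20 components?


Exponential family dimension calculation:
Dirichlet with 20 components has 20 natural parameters.

20


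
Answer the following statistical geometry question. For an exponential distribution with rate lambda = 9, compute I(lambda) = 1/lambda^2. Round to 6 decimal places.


Fisher information for exponential: I(lambda) = 1/lambda^2.
lambda = 9, lambda^2 = 81.
I = 1/81 = 0.012346

0.012346


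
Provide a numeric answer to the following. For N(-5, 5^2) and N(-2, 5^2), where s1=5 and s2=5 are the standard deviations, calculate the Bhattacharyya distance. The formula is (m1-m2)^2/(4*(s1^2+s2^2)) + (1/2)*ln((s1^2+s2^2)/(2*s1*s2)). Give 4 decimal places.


Bhattacharyya distance between two Gaussians:
DB = (m1-m2)^2/(4*(s1^2+s2^2)) + (1/2)*ln((s1^2+s2^2)/(2*s1*s2)).
(m1-m2)^2 = (-3)^2 = 9.
s1^2+s2^2 = 25 + 25 = 50.
term1 = 9/200 = 0.045.
term2 = 0.5*ln(50/50.0) = 0.0.
DB = 0.045 + 0.0 = 0.0450

0.0450


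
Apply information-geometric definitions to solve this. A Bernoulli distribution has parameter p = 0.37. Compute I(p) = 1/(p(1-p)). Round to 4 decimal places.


For Bernoulli(p), Fisher information is I(p) = 1/(p*(1-p)).
p = 0.37, 1-p = 0.63.
p*(1-p) = 0.2331.
I(p) = 1/0.2331 = 4.2900

4.2900


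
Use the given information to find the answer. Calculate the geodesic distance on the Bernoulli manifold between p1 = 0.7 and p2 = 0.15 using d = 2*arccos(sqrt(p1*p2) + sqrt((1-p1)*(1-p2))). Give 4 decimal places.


Geodesic distance on Bernoulli manifold:
d(p1,p2) = 2*arccos(sqrt(p1*p2) + sqrt((1-p1)*(1-p2))).
sqrt(p1*p2) = sqrt(0.7*0.15) = 0.324037.
sqrt((1-p1)*(1-p2)) = sqrt(0.3*0.85) = 0.504975.
arg = 0.324037 + 0.504975 = 0.829012.
d = 2*arccos(0.829012) = 1.1869

1.1869


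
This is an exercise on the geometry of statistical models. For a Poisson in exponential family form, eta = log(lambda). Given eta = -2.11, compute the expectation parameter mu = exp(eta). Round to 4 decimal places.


Expectation parameter for Poisson exponential family:
mu = exp(eta).
eta = -2.11.
mu = exp(-2.11) = 0.1212

0.1212


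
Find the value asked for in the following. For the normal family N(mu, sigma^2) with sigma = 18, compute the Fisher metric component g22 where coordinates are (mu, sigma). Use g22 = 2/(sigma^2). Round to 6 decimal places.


For the 2-parameter normal family, the Fisher metric has:
  g11 = 1/sigma^2, g22 = 2/sigma^2.
sigma = 18, sigma^2 = 324.
g22 = 0.006173

0.006173


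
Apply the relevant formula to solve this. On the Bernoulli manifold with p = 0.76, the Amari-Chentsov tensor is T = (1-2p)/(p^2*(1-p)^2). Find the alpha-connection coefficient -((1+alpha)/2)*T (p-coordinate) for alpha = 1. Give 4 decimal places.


Skewness (Amari-Chentsov) tensor: T = (1-2p)/(p^2*(1-p)^2).
p = 0.76, 1-2p = -0.52, p^2 = 0.5776, (1-p)^2 = 0.0576.
T = -0.52/(0.5776 * 0.0576) = -15.629809.
In the p-coordinate, Gamma^(alpha) = Gamma^(0) - (alpha/2)*T with Gamma^(0) = (1/2)*g'(p) = -T/2,
so Gamma^(alpha) = -((1+alpha)/2)*T.
alpha = 1, -(1+alpha)/2 = -1.0.
Gamma = -1.0 * -15.629809 = 15.6298

15.6298


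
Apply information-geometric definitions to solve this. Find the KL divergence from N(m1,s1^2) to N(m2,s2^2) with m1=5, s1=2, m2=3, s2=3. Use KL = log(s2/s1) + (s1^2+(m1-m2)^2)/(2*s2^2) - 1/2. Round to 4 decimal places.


KL divergence between normal distributions:
KL = log(s2/s1) + (s1^2 + (m1-m2)^2)/(2*s2^2) - 1/2.
log(3/2) = 0.405465.
(2^2 + (5-3)^2)/(2*3^2) = (4 + 4)/18 = 0.444444.
KL = 0.405465 + 0.444444 - 0.5 = 0.3499

0.3499


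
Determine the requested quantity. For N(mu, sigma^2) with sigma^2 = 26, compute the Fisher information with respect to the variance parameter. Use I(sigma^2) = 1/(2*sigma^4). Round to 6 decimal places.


Fisher information for variance: I(sigma^2) = 1/(2*sigma^4).
sigma^2 = 26, so sigma^4 = 676.
I = 1/(2*676) = 1/1352 = 0.000740

0.000740


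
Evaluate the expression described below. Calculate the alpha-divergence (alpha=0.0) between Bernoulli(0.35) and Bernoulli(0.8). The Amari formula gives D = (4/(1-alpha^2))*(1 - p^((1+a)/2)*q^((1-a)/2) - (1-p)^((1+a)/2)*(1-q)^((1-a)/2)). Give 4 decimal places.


Amari alpha-divergence:
D = (4/(1-alpha^2))*(1 - p^((1+a)/2)*q^((1-a)/2) - (1-p)^((1+a)/2)*(1-q)^((1-a)/2)).
alpha = 0.0, p = 0.35, q = 0.8.
e1 = (1+alpha)/2 = 0.5, e2 = (1-alpha)/2 = 0.5.
t1 = p^e1 * q^e2 = 0.35^0.5 * 0.8^0.5 = 0.52915.
t2 = (1-p)^e1 * (1-q)^e2 = 0.65^0.5 * 0.2^0.5 = 0.360555.
4/(1-alpha^2) = 4.0.
D = 4.0*(1 - 0.52915 - 0.360555) = 0.4412

0.4412


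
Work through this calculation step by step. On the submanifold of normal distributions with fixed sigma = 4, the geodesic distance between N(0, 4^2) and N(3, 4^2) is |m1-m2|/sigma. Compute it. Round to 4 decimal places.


On the fixed-variance normal subfamily, geodesic distance = |m1-m2|/sigma.
|0 - 3| = 3.
sigma = 4.
d = 3/4 = 0.7500

0.7500


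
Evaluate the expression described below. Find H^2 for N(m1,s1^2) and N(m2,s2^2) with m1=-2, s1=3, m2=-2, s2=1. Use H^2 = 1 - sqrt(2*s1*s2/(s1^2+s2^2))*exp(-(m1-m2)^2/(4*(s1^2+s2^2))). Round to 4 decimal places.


Squared Hellinger distance for Gaussians:
H^2 = 1 - sqrt(2*s1*s2/(s1^2+s2^2)) * exp(-(m1-m2)^2/(4*(s1^2+s2^2))).
s1^2 = 9, s2^2 = 1, s1^2+s2^2 = 10.
sqrt(2*3*1/(10)) = 0.774597.
(m1-m2)^2 = (0)^2 = 0.
exp(-0/(4*10)) = exp(0.0) = 1.0.
H^2 = 1 - 0.774597*1.0 = 0.2254

0.2254


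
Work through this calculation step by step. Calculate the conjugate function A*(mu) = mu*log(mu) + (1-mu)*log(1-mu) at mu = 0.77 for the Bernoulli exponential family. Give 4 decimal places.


Legendre transform for Bernoulli:
A*(mu) = mu*log(mu) + (1-mu)*log(1-mu).
mu = 0.77, 1-mu = 0.23.
mu*log(mu) = 0.77*log(0.77) = -0.201251.
(1-mu)*log(1-mu) = 0.23*log(0.23) = -0.338025.
A* = -0.201251 + -0.338025 = -0.5393

-0.5393


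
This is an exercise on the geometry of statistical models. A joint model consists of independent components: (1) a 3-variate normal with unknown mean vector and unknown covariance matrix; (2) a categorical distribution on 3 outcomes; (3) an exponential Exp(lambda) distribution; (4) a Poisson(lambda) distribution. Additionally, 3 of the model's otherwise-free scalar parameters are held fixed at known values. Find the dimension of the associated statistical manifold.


The dimension of a statistical manifold equals the number of free
(independent) real parameters of the model. For a product of independent
blocks the parameter counts add.
- 3-variate normal: 3 (mean) + 3*4/2 = 6 (symmetric covariance) = 9.
- categorical on 3 outcomes (probabilities sum to 1): 3-1 = 2.
- exponential (lambda): 1.
- Poisson (lambda): 1.
Total = 9 + 2 + 1 + 1 = 13.
3 parameter(s) fixed at known values: 13 - 3 = 10.
Dimension = 10

10


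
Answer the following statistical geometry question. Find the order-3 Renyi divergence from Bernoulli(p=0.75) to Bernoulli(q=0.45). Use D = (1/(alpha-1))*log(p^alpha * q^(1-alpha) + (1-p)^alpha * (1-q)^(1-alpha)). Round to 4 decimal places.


Renyi divergence of order alpha between Bernoulli distributions:
D = (1/(alpha-1))*log(p^alpha * q^(1-alpha) + (1-p)^alpha * (1-q)^(1-alpha)).
alpha = 3, p = 0.75, q = 0.45.
p^alpha * q^(1-alpha) = 0.75^3 * 0.45^-2 = 2.083333.
(1-p)^alpha * (1-q)^(1-alpha) = 0.25^3 * 0.55^-2 = 0.051653.
sum = 2.083333 + 0.051653 = 2.134986.
D = (1/2)*log(2.134986) = 0.3792

0.3792


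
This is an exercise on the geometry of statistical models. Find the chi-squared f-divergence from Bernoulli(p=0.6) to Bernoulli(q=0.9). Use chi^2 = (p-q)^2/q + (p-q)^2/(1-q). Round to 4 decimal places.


Chi-squared divergence between Bernoulli distributions:
chi^2 = (p-q)^2/q + (p-q)^2/(1-q).
p = 0.6, q = 0.9, p-q = -0.3.
(p-q)^2 = 0.09.
term1 = 0.09/0.9 = 0.1.
term2 = 0.09/0.1 = 0.9.
chi^2 = 0.1 + 0.9 = 1.0000

1.0000


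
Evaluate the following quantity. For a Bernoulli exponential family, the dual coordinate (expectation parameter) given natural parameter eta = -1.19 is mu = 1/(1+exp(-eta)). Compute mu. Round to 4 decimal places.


Dual coordinate (expectation parameter) for Bernoulli:
mu = 1/(1+exp(-eta)).
eta = -1.19.
exp(-eta) = exp(1.19) = 3.287081.
mu = 1/(1+3.287081) = 0.2333

0.2333


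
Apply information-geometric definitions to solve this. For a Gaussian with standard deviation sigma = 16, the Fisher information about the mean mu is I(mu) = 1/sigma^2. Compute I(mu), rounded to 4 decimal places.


The Fisher information for the mean of a normal distribution is I(mu) = 1/sigma^2.
sigma = 16, so sigma^2 = 256.
I(mu) = 1/256 = 0.0039

0.0039


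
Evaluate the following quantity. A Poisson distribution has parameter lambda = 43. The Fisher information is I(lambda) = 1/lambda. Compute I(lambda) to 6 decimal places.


Fisher information for Poisson: I(lambda) = 1/lambda.
lambda = 43.
I(lambda) = 1/43 = 0.023256

0.023256


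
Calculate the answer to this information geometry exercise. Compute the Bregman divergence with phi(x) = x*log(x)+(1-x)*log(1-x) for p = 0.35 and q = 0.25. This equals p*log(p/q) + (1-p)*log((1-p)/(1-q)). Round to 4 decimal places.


Bregman divergence with negative entropy generator:
D = p*log(p/q) + (1-p)*log((1-p)/(1-q)).
p = 0.35, q = 0.25.
p*log(p/q) = 0.35*log(0.35/0.25) = 0.117765.
(1-p)*log((1-p)/(1-q)) = 0.65*log(0.65/0.75) = -0.093016.
D = 0.117765 + -0.093016 = 0.0247

0.0247


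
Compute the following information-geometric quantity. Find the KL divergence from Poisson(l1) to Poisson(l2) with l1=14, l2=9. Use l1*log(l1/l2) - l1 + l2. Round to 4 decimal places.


KL divergence for Poisson:
KL = l1*log(l1/l2) - l1 + l2.
l1 = 14, l2 = 9.
log(14/9) = 0.441833.
l1*log(l1/l2) = 14 * 0.441833 = 6.185659.
KL = 6.185659 - 14 + 9 = 1.1857

1.1857


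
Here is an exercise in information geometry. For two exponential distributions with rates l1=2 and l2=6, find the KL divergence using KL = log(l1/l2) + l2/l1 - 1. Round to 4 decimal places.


KL divergence for exponential family:
KL = log(l1/l2) + l2/l1 - 1.
log(2/6) = -1.098612.
6/2 = 3.0.
KL = -1.098612 + 3.0 - 1 = 0.9014

0.9014


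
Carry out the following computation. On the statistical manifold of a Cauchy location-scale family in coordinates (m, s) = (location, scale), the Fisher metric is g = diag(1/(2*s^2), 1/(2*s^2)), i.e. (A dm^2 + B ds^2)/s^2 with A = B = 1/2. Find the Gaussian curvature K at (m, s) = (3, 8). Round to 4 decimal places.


The metric has the form g = (A dm^2 + B ds^2)/s^2 with A = 1/2, B = 1/2.
Substitute u = sqrt(A/B)*m: g = B*(du^2 + ds^2)/s^2, i.e. B times the
Poincare upper half-plane metric, which has constant Gaussian curvature -1.
Scaling a 2D metric by a constant c divides the Gaussian curvature by c,
so K = -1/B = -1/(1/2) = -2.0000 everywhere (the point (m, s) = (3, 8) is irrelevant:
the curvature is constant).
The requested Gaussian curvature is K = -2.0000.

-2.0000


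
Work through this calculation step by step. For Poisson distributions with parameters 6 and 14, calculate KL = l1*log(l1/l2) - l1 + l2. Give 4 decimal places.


KL divergence for Poisson:
KL = l1*log(l1/l2) - l1 + l2.
l1 = 6, l2 = 14.
log(6/14) = -0.847298.
l1*log(l1/l2) = 6 * -0.847298 = -5.083787.
KL = -5.083787 - 6 + 14 = 2.9162

2.9162


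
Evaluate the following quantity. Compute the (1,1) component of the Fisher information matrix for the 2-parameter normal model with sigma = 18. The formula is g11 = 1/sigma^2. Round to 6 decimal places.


For the 2-parameter normal family, the Fisher metric has:
  g11 = 1/sigma^2, g22 = 2/sigma^2.
sigma = 18, sigma^2 = 324.
g11 = 0.003086

0.003086


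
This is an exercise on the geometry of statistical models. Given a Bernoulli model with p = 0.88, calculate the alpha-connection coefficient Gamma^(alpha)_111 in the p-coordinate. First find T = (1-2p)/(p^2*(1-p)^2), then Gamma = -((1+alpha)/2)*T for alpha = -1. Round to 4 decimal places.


Skewness (Amari-Chentsov) tensor: T = (1-2p)/(p^2*(1-p)^2).
p = 0.88, 1-2p = -0.76, p^2 = 0.7744, (1-p)^2 = 0.0144.
T = -0.76/(0.7744 * 0.0144) = -68.153122.
In the p-coordinate, Gamma^(alpha) = Gamma^(0) - (alpha/2)*T with Gamma^(0) = (1/2)*g'(p) = -T/2,
so Gamma^(alpha) = -((1+alpha)/2)*T.
alpha = -1, -(1+alpha)/2 = 0.0.
Gamma = 0.0 * -68.153122 = 0.0000

0.0000


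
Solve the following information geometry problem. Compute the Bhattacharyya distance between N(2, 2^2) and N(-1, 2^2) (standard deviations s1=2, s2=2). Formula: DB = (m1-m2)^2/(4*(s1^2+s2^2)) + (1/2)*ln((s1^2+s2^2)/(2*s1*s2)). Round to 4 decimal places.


Bhattacharyya distance between two Gaussians:
DB = (m1-m2)^2/(4*(s1^2+s2^2)) + (1/2)*ln((s1^2+s2^2)/(2*s1*s2)).
(m1-m2)^2 = (3)^2 = 9.
s1^2+s2^2 = 4 + 4 = 8.
term1 = 9/32 = 0.28125.
term2 = 0.5*ln(8/8.0) = 0.0.
DB = 0.28125 + 0.0 = 0.2813

0.2813


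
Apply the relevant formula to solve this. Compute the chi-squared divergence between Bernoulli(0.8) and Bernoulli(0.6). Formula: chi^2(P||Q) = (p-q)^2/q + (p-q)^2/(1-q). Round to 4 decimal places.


Chi-squared divergence between Bernoulli distributions:
chi^2 = (p-q)^2/q + (p-q)^2/(1-q).
p = 0.8, q = 0.6, p-q = 0.2.
(p-q)^2 = 0.04.
term1 = 0.04/0.6 = 0.066667.
term2 = 0.04/0.4 = 0.1.
chi^2 = 0.066667 + 0.1 = 0.1667

0.1667


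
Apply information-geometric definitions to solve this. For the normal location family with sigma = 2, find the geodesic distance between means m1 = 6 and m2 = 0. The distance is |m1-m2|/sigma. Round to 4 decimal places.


On the fixed-variance normal subfamily, geodesic distance = |m1-m2|/sigma.
|6 - 0| = 6.
sigma = 2.
d = 6/2 = 3.0000

3.0000


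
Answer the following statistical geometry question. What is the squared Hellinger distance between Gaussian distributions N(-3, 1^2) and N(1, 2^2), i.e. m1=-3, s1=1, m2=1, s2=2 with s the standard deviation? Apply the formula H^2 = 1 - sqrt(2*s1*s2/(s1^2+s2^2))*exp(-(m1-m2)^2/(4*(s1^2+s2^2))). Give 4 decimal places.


Squared Hellinger distance for Gaussians:
H^2 = 1 - sqrt(2*s1*s2/(s1^2+s2^2)) * exp(-(m1-m2)^2/(4*(s1^2+s2^2))).
s1^2 = 1, s2^2 = 4, s1^2+s2^2 = 5.
sqrt(2*1*2/(5)) = 0.894427.
(m1-m2)^2 = (-4)^2 = 16.
exp(-16/(4*5)) = exp(-0.8) = 0.449329.
H^2 = 1 - 0.894427*0.449329 = 0.5981

0.5981


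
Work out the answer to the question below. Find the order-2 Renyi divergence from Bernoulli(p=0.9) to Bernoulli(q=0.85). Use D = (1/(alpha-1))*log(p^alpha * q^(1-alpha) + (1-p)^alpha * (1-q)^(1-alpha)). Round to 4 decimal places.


Renyi divergence of order alpha between Bernoulli distributions:
D = (1/(alpha-1))*log(p^alpha * q^(1-alpha) + (1-p)^alpha * (1-q)^(1-alpha)).
alpha = 2, p = 0.9, q = 0.85.
p^alpha * q^(1-alpha) = 0.9^2 * 0.85^-1 = 0.952941.
(1-p)^alpha * (1-q)^(1-alpha) = 0.1^2 * 0.15^-1 = 0.066667.
sum = 0.952941 + 0.066667 = 1.019608.
D = (1/1)*log(1.019608) = 0.0194

0.0194


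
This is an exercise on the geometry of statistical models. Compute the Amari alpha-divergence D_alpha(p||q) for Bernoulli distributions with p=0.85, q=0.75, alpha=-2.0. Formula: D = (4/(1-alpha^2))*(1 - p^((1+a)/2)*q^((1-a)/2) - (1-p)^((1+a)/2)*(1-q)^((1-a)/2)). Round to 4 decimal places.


Amari alpha-divergence:
D = (4/(1-alpha^2))*(1 - p^((1+a)/2)*q^((1-a)/2) - (1-p)^((1+a)/2)*(1-q)^((1-a)/2)).
alpha = -2.0, p = 0.85, q = 0.75.
e1 = (1+alpha)/2 = -0.5, e2 = (1-alpha)/2 = 1.5.
t1 = p^e1 * q^e2 = 0.85^-0.5 * 0.75^1.5 = 0.704502.
t2 = (1-p)^e1 * (1-q)^e2 = 0.15^-0.5 * 0.25^1.5 = 0.322749.
4/(1-alpha^2) = -1.333333.
D = -1.333333*(1 - 0.704502 - 0.322749) = 0.0363

0.0363


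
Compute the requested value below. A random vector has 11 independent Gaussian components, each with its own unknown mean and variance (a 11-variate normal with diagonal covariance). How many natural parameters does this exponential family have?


Exponential family dimension calculation:
Each univariate normal has two natural parameters (mu/sigma^2 and -1/(2 sigma^2)).
With 11 independent components, dim = 2 * 11 = 22.

22


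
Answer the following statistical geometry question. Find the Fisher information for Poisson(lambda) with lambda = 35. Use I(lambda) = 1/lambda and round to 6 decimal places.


Fisher information for Poisson: I(lambda) = 1/lambda.
lambda = 35.
I(lambda) = 1/35 = 0.028571

0.028571


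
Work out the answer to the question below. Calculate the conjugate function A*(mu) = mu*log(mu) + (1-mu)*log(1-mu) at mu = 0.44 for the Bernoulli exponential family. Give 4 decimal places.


Legendre transform for Bernoulli:
A*(mu) = mu*log(mu) + (1-mu)*log(1-mu).
mu = 0.44, 1-mu = 0.56.
mu*log(mu) = 0.44*log(0.44) = -0.361231.
(1-mu)*log(1-mu) = 0.56*log(0.56) = -0.324698.
A* = -0.361231 + -0.324698 = -0.6859

-0.6859


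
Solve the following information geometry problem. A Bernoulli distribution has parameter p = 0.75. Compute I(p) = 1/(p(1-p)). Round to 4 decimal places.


For Bernoulli(p), Fisher information is I(p) = 1/(p*(1-p)).
p = 0.75, 1-p = 0.25.
p*(1-p) = 0.1875.
I(p) = 1/0.1875 = 5.3333

5.3333


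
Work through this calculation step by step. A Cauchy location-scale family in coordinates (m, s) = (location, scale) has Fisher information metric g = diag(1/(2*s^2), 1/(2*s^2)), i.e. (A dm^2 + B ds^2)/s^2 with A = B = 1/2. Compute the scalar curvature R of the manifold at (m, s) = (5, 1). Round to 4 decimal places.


The metric has the form g = (A dm^2 + B ds^2)/s^2 with A = 1/2, B = 1/2.
Substitute u = sqrt(A/B)*m: g = B*(du^2 + ds^2)/s^2, i.e. B times the
Poincare upper half-plane metric, which has constant Gaussian curvature -1.
Scaling a 2D metric by a constant c divides the Gaussian curvature by c,
so K = -1/B = -1/(1/2) = -2.0000 everywhere (the point (m, s) = (5, 1) is irrelevant:
the curvature is constant).
Scalar curvature in dimension 2: R = 2K = -2/(1/2) = -4.0000.

-4.0000


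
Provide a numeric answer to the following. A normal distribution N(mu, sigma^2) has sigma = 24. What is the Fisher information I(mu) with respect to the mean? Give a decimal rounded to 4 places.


The Fisher information for the mean of a normal distribution is I(mu) = 1/sigma^2.
sigma = 24, so sigma^2 = 576.
I(mu) = 1/576 = 0.0017

0.0017


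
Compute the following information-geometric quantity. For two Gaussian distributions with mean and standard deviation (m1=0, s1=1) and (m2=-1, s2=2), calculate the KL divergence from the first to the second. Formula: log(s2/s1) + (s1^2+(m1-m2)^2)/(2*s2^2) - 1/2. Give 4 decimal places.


KL divergence between normal distributions:
KL = log(s2/s1) + (s1^2 + (m1-m2)^2)/(2*s2^2) - 1/2.
log(2/1) = 0.693147.
(1^2 + (0--1)^2)/(2*2^2) = (1 + 1)/8 = 0.25.
KL = 0.693147 + 0.25 - 0.5 = 0.4431

0.4431


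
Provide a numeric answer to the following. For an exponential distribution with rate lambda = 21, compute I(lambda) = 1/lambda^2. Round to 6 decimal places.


Fisher information for exponential: I(lambda) = 1/lambda^2.
lambda = 21, lambda^2 = 441.
I = 1/441 = 0.002268

0.002268


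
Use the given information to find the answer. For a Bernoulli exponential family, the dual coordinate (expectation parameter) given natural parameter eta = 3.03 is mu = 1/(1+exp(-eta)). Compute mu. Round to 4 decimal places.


Dual coordinate (expectation parameter) for Bernoulli:
mu = 1/(1+exp(-eta)).
eta = 3.03.
exp(-eta) = exp(-3.03) = 0.048316.
mu = 1/(1+0.048316) = 0.9539

0.9539


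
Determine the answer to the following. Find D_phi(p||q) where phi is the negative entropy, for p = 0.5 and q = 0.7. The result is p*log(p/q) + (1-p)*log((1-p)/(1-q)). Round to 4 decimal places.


Bregman divergence with negative entropy generator:
D = p*log(p/q) + (1-p)*log((1-p)/(1-q)).
p = 0.5, q = 0.7.
p*log(p/q) = 0.5*log(0.5/0.7) = -0.168236.
(1-p)*log((1-p)/(1-q)) = 0.5*log(0.5/0.3) = 0.255413.
D = -0.168236 + 0.255413 = 0.0872

0.0872


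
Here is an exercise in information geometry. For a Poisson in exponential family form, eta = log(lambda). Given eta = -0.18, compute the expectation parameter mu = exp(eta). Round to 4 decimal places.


Expectation parameter for Poisson exponential family:
mu = exp(eta).
eta = -0.18.
mu = exp(-0.18) = 0.8353

0.8353


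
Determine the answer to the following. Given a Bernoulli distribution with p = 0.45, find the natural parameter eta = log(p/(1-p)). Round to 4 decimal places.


Natural parameter for Bernoulli: eta = log(p/(1-p)).
p = 0.45, 1-p = 0.55.
p/(1-p) = 0.818182.
eta = log(0.818182) = -0.2007

-0.2007


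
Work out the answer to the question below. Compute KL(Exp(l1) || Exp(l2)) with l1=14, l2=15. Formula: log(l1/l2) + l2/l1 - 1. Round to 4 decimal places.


KL divergence for exponential family:
KL = log(l1/l2) + l2/l1 - 1.
log(14/15) = -0.068993.
15/14 = 1.071429.
KL = -0.068993 + 1.071429 - 1 = 0.0024

0.0024


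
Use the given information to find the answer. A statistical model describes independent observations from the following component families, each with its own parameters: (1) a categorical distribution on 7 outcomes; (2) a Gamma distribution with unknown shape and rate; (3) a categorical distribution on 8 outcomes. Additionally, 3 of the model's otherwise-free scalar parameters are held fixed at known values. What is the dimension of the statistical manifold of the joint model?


The dimension of a statistical manifold equals the number of free
(independent) real parameters of the model. For a product of independent
blocks the parameter counts add.
- categorical on 7 outcomes (probabilities sum to 1): 7-1 = 6.
- Gamma (shape, rate): 2.
- categorical on 8 outcomes (probabilities sum to 1): 8-1 = 7.
Total = 6 + 2 + 7 = 15.
3 parameter(s) fixed at known values: 15 - 3 = 12.
Dimension = 12

12


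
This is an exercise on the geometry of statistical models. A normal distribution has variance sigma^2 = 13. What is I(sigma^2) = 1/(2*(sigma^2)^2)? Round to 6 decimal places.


Fisher information for variance: I(sigma^2) = 1/(2*sigma^4).
sigma^2 = 13, so sigma^4 = 169.
I = 1/(2*169) = 1/338 = 0.002959

0.002959


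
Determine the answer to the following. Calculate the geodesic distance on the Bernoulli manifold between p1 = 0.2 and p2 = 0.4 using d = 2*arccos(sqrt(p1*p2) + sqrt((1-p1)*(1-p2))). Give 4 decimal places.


Geodesic distance on Bernoulli manifold:
d(p1,p2) = 2*arccos(sqrt(p1*p2) + sqrt((1-p1)*(1-p2))).
sqrt(p1*p2) = sqrt(0.2*0.4) = 0.282843.
sqrt((1-p1)*(1-p2)) = sqrt(0.8*0.6) = 0.69282.
arg = 0.282843 + 0.69282 = 0.975663.
d = 2*arccos(0.975663) = 0.4421

0.4421


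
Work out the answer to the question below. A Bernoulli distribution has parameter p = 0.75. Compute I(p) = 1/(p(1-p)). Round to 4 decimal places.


For Bernoulli(p), Fisher information is I(p) = 1/(p*(1-p)).
p = 0.75, 1-p = 0.25.
p*(1-p) = 0.1875.
I(p) = 1/0.1875 = 5.3333

5.3333


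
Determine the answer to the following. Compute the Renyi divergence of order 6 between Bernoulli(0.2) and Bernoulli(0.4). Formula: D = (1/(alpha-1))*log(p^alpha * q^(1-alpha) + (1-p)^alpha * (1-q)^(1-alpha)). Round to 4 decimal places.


Renyi divergence of order alpha between Bernoulli distributions:
D = (1/(alpha-1))*log(p^alpha * q^(1-alpha) + (1-p)^alpha * (1-q)^(1-alpha)).
alpha = 6, p = 0.2, q = 0.4.
p^alpha * q^(1-alpha) = 0.2^6 * 0.4^-5 = 0.00625.
(1-p)^alpha * (1-q)^(1-alpha) = 0.8^6 * 0.6^-5 = 3.371193.
sum = 0.00625 + 3.371193 = 3.377443.
D = (1/5)*log(3.377443) = 0.2434

0.2434


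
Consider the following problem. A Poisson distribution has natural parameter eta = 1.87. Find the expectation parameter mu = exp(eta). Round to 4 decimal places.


Expectation parameter for Poisson exponential family:
mu = exp(eta).
eta = 1.87.
mu = exp(1.87) = 6.4883

6.4883


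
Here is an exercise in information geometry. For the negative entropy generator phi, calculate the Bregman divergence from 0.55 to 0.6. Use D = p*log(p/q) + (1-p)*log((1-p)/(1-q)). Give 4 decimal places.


Bregman divergence with negative entropy generator:
D = p*log(p/q) + (1-p)*log((1-p)/(1-q)).
p = 0.55, q = 0.6.
p*log(p/q) = 0.55*log(0.55/0.6) = -0.047856.
(1-p)*log((1-p)/(1-q)) = 0.45*log(0.45/0.4) = 0.053002.
D = -0.047856 + 0.053002 = 0.0051

0.0051


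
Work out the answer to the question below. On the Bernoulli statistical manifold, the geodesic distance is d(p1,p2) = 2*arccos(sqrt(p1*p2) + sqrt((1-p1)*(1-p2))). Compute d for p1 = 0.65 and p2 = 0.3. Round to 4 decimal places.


Geodesic distance on Bernoulli manifold:
d(p1,p2) = 2*arccos(sqrt(p1*p2) + sqrt((1-p1)*(1-p2))).
sqrt(p1*p2) = sqrt(0.65*0.3) = 0.441588.
sqrt((1-p1)*(1-p2)) = sqrt(0.35*0.7) = 0.494975.
arg = 0.441588 + 0.494975 = 0.936563.
d = 2*arccos(0.936563) = 0.7162

0.7162


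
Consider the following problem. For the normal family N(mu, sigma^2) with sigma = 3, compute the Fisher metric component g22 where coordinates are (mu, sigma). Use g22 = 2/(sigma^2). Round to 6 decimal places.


For the 2-parameter normal family, the Fisher metric has:
  g11 = 1/sigma^2, g22 = 2/sigma^2.
sigma = 3, sigma^2 = 9.
g22 = 0.222222

0.222222


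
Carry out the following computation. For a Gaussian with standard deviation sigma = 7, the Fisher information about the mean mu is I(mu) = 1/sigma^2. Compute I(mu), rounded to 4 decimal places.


The Fisher information for the mean of a normal distribution is I(mu) = 1/sigma^2.
sigma = 7, so sigma^2 = 49.
I(mu) = 1/49 = 0.0204

0.0204


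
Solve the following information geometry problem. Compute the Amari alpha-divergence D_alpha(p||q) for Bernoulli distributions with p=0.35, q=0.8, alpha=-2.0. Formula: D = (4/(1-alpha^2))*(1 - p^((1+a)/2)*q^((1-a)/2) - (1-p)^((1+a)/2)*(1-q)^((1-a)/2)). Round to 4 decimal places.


Amari alpha-divergence:
D = (4/(1-alpha^2))*(1 - p^((1+a)/2)*q^((1-a)/2) - (1-p)^((1+a)/2)*(1-q)^((1-a)/2)).
alpha = -2.0, p = 0.35, q = 0.8.
e1 = (1+alpha)/2 = -0.5, e2 = (1-alpha)/2 = 1.5.
t1 = p^e1 * q^e2 = 0.35^-0.5 * 0.8^1.5 = 1.209486.
t2 = (1-p)^e1 * (1-q)^e2 = 0.65^-0.5 * 0.2^1.5 = 0.11094.
4/(1-alpha^2) = -1.333333.
D = -1.333333*(1 - 1.209486 - 0.11094) = 0.4272

0.4272


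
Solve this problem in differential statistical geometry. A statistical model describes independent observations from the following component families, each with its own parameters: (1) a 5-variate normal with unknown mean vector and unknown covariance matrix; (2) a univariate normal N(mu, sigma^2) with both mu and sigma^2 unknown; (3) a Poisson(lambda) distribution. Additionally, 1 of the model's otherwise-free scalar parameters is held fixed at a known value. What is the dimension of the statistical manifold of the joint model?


The dimension of a statistical manifold equals the number of free
(independent) real parameters of the model. For a product of independent
blocks the parameter counts add.
- 5-variate normal: 5 (mean) + 5*6/2 = 15 (symmetric covariance) = 20.
- normal (mu, sigma^2): 2.
- Poisson (lambda): 1.
Total = 20 + 2 + 1 = 23.
1 parameter(s) fixed at known values: 23 - 1 = 22.
Dimension = 22

22


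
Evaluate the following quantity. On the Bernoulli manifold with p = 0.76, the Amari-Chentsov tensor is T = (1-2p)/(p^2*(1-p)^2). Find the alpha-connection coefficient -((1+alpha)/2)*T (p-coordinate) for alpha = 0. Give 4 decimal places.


Skewness (Amari-Chentsov) tensor: T = (1-2p)/(p^2*(1-p)^2).
p = 0.76, 1-2p = -0.52, p^2 = 0.5776, (1-p)^2 = 0.0576.
T = -0.52/(0.5776 * 0.0576) = -15.629809.
In the p-coordinate, Gamma^(alpha) = Gamma^(0) - (alpha/2)*T with Gamma^(0) = (1/2)*g'(p) = -T/2,
so Gamma^(alpha) = -((1+alpha)/2)*T.
alpha = 0, -(1+alpha)/2 = -0.5.
Gamma = -0.5 * -15.629809 = 7.8149

7.8149


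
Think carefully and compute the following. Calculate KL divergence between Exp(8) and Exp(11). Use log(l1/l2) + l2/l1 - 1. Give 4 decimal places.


KL divergence for exponential family:
KL = log(l1/l2) + l2/l1 - 1.
log(8/11) = -0.318454.
11/8 = 1.375.
KL = -0.318454 + 1.375 - 1 = 0.0565

0.0565


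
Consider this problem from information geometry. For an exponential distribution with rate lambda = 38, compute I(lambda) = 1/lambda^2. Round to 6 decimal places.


Fisher information for exponential: I(lambda) = 1/lambda^2.
lambda = 38, lambda^2 = 1444.
I = 1/1444 = 0.000693

0.000693


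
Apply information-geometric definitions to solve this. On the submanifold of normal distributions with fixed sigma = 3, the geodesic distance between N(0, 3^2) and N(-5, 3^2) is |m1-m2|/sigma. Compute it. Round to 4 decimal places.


On the fixed-variance normal subfamily, geodesic distance = |m1-m2|/sigma.
|0 - -5| = 5.
sigma = 3.
d = 5/3 = 1.6667

1.6667


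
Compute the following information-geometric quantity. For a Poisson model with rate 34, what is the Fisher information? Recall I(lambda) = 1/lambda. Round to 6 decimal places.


Fisher information for Poisson: I(lambda) = 1/lambda.
lambda = 34.
I(lambda) = 1/34 = 0.029412

0.029412
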